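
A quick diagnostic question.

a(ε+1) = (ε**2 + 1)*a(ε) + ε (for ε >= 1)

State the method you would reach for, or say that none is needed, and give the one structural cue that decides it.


Best approach: a summation factor — one-term recursion with variable weight ε**2 + 1 is solved by product normalization, not by root-finding.


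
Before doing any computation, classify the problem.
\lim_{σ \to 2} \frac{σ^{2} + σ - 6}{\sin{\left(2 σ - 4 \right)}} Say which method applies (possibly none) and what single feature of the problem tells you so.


Method: l'Hôpital's rule (0/0) — substituting 2 gives 0 over 0; differentiate top and bottom once and re-evaluate. One could equally expand both pieces locally and compare leading terms; the rule does that in one stroke.


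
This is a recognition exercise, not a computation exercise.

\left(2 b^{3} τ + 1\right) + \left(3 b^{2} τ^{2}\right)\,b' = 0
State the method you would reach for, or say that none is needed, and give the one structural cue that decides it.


Method: the exact-equation method — 2 b^{3} τ + 1 and 3 b^{2} τ^{2} pass the exactness check on the nose, so no integrating factor in τ or b is needed at all.


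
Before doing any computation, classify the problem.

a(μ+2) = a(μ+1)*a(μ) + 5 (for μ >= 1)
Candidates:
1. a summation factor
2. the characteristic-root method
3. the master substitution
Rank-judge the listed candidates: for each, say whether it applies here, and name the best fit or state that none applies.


Best approach: no special technique — the unknown sequence enters the update nonlinearly, so no linear method fits the recurrence as written — direct iteration remains.
- a summation factor — no summation factor applies — the rule is not linear in the sequence values.
- the characteristic-root method — the recursion is nonlinear in the sequence values, so no linear-modes ansatz applies.
- the master substitution — there is no divide-the-index recursive argument.


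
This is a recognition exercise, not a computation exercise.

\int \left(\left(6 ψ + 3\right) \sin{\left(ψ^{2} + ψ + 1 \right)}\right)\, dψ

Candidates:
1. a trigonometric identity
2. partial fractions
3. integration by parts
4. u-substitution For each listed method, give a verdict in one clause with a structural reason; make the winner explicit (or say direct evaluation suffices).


Verdict: u-substitution — a chain-rule shadow: 6 ψ + 3 alongside a function of ψ^{2} + ψ + 1 means u = ψ^{2} + ψ + 1 unwinds the composition in one step.
- a trigonometric identity: the trigonometric factor has no even power to reduce and no cross-frequency product to convert — the standard power-reduction and product-to-sum identities do not engage it.
- partial fractions: there is no rational-function structure to decompose.
- integration by parts: a polynomial factor is present, but its partner is not an exp, sine, or cosine of a degree-1 argument, nor a logarithm.
- u-substitution — applies; the problem has the shape this method handles.


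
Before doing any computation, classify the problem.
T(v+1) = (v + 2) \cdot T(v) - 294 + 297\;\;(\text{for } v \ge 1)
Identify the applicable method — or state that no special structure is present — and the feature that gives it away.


Method: a summation factor — rescale the sequence by the product of the weights v + 2 so far — the recurrence collapses to a plain running sum.


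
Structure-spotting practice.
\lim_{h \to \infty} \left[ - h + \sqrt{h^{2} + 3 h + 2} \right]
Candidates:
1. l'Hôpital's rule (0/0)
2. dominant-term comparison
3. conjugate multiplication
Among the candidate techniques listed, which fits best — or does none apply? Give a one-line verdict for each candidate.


Verdict: conjugate multiplication — the difference \sqrt{h^{2} + 3 h + 2} - h is an ∞ − ∞ stalemate; its conjugate partner breaks the tie.
- l'Hôpital's rule (0/0): the expression is a difference driving to ∞ − ∞, not a 0/0 quotient — there is no ratio for the rule to differentiate.
- dominant-term comparison: no dominant-degree comparison decides it.
- conjugate multiplication: applies; the problem has the shape this method handles.


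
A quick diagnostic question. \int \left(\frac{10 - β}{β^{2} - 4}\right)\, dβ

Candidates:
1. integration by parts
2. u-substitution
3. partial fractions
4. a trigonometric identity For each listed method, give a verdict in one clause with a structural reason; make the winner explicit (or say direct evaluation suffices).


Diagnosis: partial fractions — with β^{2} - 4 factorable and the degree on top strictly smaller, simple-fraction decomposition is immediate.
- integration by parts: there is no nonconstant-polynomial-times-kernel split with an exp, sine, cosine (degree-1 argument), or logarithm partner.
- u-substitution — no subexpression of the integrand pairs with its own derivative as a factor — individual terms may offer their own substitutions, but any change of variable covering the whole integral would have to be constructed from outside the expression.
- partial fractions — yes — fits the structure here.
- a trigonometric identity — with no trigonometric functions present, identity rewriting has no target.


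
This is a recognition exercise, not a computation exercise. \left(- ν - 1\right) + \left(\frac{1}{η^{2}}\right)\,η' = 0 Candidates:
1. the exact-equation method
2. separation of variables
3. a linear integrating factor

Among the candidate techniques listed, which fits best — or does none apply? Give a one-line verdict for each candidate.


Verdict: separation of variables — one side of the product carries the independent variable, the other the unknown — the textbook separation shape.
- the exact-equation method: any potential here is of the trivial single-variable kind; the exact method earns its name only with genuine cross terms.
- separation of variables: yes, a natural case for it.
- a linear integrating factor — a nonlinear term in the unknown puts this outside the integrating-factor template.


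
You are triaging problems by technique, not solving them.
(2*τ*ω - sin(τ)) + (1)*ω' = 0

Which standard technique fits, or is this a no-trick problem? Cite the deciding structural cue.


Method: a linear integrating factor — first power of ω, nonzero forcing: the integrating-factor recipe applies verbatim with p = 2*τ.


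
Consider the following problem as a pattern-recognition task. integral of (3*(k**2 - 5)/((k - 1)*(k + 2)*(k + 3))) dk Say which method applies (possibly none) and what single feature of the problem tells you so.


Method: partial fractions — a proper rational integrand whose denominator splits into simpler factors — decompose into partial fractions first.


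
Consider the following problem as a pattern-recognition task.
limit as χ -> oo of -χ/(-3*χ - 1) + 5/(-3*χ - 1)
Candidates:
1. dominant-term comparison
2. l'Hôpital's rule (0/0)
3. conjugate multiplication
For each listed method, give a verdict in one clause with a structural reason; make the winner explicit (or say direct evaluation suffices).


Best approach: dominant-term comparison — growth-rate triage: the leading powers of χ decide the limit, everything else is noise.
- dominant-term comparison: yes — fits the structure here.
- l'Hôpital's rule (0/0) — no 0/0 form appears: written as one quotient, top and bottom both grow without bound, and the ratio is decided by their leading terms.
- conjugate multiplication: rationalization has no target — no divergent radical difference appears.


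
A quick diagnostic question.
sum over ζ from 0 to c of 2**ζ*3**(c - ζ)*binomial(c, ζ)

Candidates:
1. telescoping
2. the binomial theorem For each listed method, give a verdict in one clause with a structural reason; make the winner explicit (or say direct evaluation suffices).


Method: the binomial theorem — the binomial coefficients weight matched powers of 2 and 3, which is exactly the expansion of a binomial power.
- telescoping — computed from the summand as displayed, the partial sums build up without the pairwise collapse telescoping exploits.
- the binomial theorem: applies; the problem has the shape this method handles.


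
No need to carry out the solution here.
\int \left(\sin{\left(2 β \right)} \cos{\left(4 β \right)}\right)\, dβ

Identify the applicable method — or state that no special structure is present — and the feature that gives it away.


Best approach: a trigonometric identity — two different frequencies multiply in \sin{\left(2 β \right)} \cos{\left(4 β \right)}; the product-to-sum formula separates them.


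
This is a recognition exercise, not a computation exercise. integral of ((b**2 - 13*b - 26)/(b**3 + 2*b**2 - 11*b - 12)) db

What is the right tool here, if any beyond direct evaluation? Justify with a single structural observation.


Method: partial fractions — b**3 + 2*b**2 - 11*b - 12 splits into linear pieces, so the quotient is a sum of simple fractions — decompose before integrating.


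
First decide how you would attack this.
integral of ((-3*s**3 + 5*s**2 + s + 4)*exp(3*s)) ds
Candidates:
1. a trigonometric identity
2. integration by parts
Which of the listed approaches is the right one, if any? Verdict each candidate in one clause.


Technique: integration by parts — a polynomial -3*s**3 + 5*s**2 + s + 4 against the kernel exp(3*s) is the signature bounded-ladder case for integration by parts.
- a trigonometric identity: there is no trigonometric structure at all — the integrand carries no sine or cosine to rewrite.
- integration by parts — applies; the problem has the shape this method handles.


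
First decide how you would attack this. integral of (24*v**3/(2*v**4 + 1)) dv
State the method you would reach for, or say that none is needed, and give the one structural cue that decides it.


Best approach: u-substitution — the only nontrivial dependence routes through 2*v**4 + 1, whose derivative supplies the leftover factor up to a constant multiple — u = 2*v**4 + 1 flattens it.


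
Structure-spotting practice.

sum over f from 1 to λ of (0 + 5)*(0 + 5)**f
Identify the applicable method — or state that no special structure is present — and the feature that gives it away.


Technique: the geometric series formula — term-over-term division gives 5 every time — index-free ratio, geometric sum formula applies.


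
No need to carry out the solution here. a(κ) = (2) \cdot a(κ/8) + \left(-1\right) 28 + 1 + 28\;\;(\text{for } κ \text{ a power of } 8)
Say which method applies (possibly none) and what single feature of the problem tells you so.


Verdict: the master substitution — treat m = log base 8 of κ as the new clock: one recursion step advances m by one while κ scales by 8.


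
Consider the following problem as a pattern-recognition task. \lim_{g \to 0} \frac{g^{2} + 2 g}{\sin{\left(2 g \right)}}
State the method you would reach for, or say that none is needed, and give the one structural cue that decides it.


Diagnosis: l'Hôpital's rule (0/0) — numerator and denominator both vanish at 0 — a genuine 0/0 form, which is exactly when l'Hôpital applies. A first-order expansion at the point is an equally standard path; the rule packages it.


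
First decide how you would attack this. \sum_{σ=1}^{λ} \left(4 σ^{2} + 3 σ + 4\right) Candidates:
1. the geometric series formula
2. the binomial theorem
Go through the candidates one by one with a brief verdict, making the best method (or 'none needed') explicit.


Verdict: no special technique — nothing telescopes and nothing is geometric; polynomial terms in σ sum term by term.
- the geometric series formula — the term-to-term ratio drifts with the index — the one thing the geometric formula cannot absorb.
- the binomial theorem: the terms do not reassemble into a binomial power.


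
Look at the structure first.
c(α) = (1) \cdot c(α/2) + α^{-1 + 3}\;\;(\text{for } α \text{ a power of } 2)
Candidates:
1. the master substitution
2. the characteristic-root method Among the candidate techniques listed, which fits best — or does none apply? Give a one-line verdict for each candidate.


Best approach: the master substitution — the argument contracts 2-fold per step: reindex α exponentially and solve the linear recurrence in the new index.
- the master substitution — a fit — the right tool for this form.
- the characteristic-root method — the recursion divides its index rather than shifting it — outside the constant-shift family the root method covers.


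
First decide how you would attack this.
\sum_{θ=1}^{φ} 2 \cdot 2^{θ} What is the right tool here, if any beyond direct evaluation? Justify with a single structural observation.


Technique: the geometric series formula — each summand is the previous one scaled by 2; that constant multiplier is itself the geometric structure.


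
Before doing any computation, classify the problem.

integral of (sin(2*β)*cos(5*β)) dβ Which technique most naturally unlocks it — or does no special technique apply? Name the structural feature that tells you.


Method: a trigonometric identity — mixed-frequency products such as sin(2*β)*cos(5*β) are designed for the product-to-sum formula.


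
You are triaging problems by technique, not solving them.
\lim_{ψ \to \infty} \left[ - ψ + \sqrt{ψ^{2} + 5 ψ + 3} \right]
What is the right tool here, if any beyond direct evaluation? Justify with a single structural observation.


Technique: conjugate multiplication — turning the difference into a conjugate-rationalized ratio makes the limit readable.


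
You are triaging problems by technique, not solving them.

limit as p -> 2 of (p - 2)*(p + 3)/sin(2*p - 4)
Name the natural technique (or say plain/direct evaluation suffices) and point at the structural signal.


Verdict: l'Hôpital's rule (0/0) — both numerator and denominator vanish at 2: the genuine 0/0 indeterminate that l'Hôpital exists for. Known elementary limits would finish this too — the rule just bypasses the case analysis.


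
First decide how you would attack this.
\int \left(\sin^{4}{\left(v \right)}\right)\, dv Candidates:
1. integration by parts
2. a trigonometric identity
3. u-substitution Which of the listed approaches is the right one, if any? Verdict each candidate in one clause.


Best approach: a trigonometric identity — an even power like \sin^{4}{\left(v \right)} flattens under the half-angle identity into first-degree cosines you can integrate directly.
- integration by parts: not the fit here: there is no polynomial factor to ladder down — parts can still close the trigonometric product by recursion, though the identity rewrite is the direct route.
- a trigonometric identity — applies; the problem has the shape this method handles.
- u-substitution — no subexpression of the integrand serves as a whole-integral substitution inner — individual terms may offer their own, but none carries its derivative as a factor of the full integrand; a working change of variable would have to be constructed from outside the expression.


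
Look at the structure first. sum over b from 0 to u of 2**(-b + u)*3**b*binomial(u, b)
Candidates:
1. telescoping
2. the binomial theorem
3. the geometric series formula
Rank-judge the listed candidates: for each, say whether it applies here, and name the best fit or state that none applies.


Best approach: the binomial theorem — terms weighting binomial(u, b) against matched powers of 3 and 2 reassemble into (3 + 2)^u by the binomial theorem.
- telescoping — the summand is not presented as a shifted difference — a telescoping rewrite may exist, but the displayed structure does not offer one.
- the binomial theorem — applicable, and directly so.
- the geometric series formula: there is no constant term-to-term ratio.


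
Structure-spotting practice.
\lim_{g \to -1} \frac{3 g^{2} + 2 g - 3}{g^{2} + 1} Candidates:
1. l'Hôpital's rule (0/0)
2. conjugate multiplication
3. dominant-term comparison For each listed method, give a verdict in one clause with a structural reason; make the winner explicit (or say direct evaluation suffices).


Method: no special technique — the function is continuous at -1; evaluation is itself the limit, no machinery required.
- l'Hôpital's rule (0/0) — evaluation at the point is determinate, so the rule has nothing to repair.
- conjugate multiplication: the conjugate move applies to radical differences, which this is not.
- dominant-term comparison: no dominant power emerges to decide the limit by degree comparison.


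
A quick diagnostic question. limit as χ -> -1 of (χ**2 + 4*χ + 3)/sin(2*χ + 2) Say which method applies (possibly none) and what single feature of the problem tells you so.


Diagnosis: l'Hôpital's rule (0/0) — plug in -1: top and bottom both hit zero, so differentiate each and retry. Known elementary limits would finish this too — the rule just bypasses the case analysis.


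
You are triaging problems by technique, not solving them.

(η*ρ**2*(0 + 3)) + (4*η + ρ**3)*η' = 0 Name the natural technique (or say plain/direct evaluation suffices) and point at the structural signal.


Verdict: the exact-equation method — because the two cross partials coincide, the form is conservative as written — recover its potential in (ρ, η).


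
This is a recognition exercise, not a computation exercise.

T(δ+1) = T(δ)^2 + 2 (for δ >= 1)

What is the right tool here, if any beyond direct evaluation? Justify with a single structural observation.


Verdict: no special technique — once the recursion is nonlinear, characteristic roots, master substitutions, and summation factors are all off the table.


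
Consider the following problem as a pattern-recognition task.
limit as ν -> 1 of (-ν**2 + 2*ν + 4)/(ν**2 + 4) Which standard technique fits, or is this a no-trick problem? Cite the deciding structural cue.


Technique: no special technique — the expression is continuous at the evaluation point — substitute directly; no indeterminate form appears.


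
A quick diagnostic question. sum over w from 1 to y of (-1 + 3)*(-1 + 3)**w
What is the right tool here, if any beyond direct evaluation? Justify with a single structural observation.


Best approach: the geometric series formula — consecutive terms stand in a fixed index-free ratio — the geometric sum formula closes it.


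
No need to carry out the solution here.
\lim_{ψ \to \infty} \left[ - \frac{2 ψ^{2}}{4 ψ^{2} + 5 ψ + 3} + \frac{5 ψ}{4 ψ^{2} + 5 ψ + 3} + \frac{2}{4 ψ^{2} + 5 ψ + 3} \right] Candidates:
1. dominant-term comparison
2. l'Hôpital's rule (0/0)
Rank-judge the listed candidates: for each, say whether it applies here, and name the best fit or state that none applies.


Technique: dominant-term comparison — as ψ grows, only the highest-degree terms matter — compare leading terms and read the limit off.
- dominant-term comparison — yes — fits the structure here.
- l'Hôpital's rule (0/0): no 0/0 form appears: written as one quotient, top and bottom both grow without bound, and the ratio is decided by their leading terms.


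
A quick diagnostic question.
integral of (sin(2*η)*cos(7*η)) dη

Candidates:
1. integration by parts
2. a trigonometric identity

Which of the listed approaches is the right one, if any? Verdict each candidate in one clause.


Method: a trigonometric identity — sin(2*η)*cos(7*η) mixes two frequencies; the product-to-sum identity splits it into single-frequency sinusoids.
- integration by parts: not the fit here: there is no polynomial factor to ladder down — parts can still close the trigonometric product by recursion, though the identity rewrite is the direct route.
- a trigonometric identity: a fit — the right tool for this form.


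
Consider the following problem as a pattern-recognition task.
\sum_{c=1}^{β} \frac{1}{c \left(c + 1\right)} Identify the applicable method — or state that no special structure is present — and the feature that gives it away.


Verdict: telescoping — \frac{1}{c \left(c + 1\right)} hides a difference of shifted reciprocals — decompose it and the middle of the sum vanishes.


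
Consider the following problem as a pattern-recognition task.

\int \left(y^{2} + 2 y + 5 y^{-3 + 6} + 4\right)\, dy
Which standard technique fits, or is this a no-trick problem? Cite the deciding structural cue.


Verdict: no special technique — every term is a constant multiple of a power of y; term-wise power-rule integration needs no preliminary transformation.


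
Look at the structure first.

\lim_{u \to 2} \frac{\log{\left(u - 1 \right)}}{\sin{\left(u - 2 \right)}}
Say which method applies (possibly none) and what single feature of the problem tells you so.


Method: l'Hôpital's rule (0/0) — the 0/0 form at 2 is the signature situation for l'Hôpital's rule. The standard small-argument limits would also carry it; the rule is the systematic route.


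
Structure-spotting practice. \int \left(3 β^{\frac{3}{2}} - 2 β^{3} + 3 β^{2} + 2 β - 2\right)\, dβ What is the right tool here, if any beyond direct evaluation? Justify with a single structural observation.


Verdict: no special technique — scan for structure and find none: constant multiples of powers of β, integrate directly.


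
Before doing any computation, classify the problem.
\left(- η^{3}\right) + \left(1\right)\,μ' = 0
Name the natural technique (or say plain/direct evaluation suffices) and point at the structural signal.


Verdict: no special technique — with μ absent the equation is not coupled at all: direct integration in η.


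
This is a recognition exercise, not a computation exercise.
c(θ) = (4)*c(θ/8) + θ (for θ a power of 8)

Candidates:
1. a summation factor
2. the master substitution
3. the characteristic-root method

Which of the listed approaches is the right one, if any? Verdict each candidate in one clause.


Diagnosis: the master substitution — divide-the-index recursion (θ/8 inside the call) straightens out once the index is rewritten as 8^m.
- a summation factor — a divided-index call is outside the fixed-shift first-order family a summation factor normalizes.
- the master substitution — applies; the problem has the shape this method handles.
- the characteristic-root method — the recursion divides its index rather than shifting it — outside the constant-shift family the root method covers.


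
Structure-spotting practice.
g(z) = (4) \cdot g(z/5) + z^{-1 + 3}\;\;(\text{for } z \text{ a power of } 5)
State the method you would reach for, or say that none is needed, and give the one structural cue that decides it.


Best approach: the master substitution — the argument shrinks by the factor 5, so measure the index on a logarithmic scale and the recursion becomes a shift.


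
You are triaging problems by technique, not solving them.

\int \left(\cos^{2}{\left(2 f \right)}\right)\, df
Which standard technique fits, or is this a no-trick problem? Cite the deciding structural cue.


Technique: a trigonometric identity — an even power like \cos^{2}{\left(2 f \right)} flattens under the half-angle identity into first-degree cosines you can integrate directly.


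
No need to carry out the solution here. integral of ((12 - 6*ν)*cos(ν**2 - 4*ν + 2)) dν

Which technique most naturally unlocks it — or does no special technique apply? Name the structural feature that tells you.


Diagnosis: u-substitution — collected, the integrand has one factor that is, up to a constant, the derivative of an inner expression the rest depends on — substitute for that inner expression.


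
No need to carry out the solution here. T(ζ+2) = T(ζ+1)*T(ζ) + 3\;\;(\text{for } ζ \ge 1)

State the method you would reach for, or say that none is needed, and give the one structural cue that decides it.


Diagnosis: no special technique — the new term depends nonlinearly on the old ones, which disqualifies every superposition-based technique.


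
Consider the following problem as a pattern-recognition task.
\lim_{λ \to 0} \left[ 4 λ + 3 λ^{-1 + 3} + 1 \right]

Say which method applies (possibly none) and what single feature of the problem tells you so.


Method: no special technique — the expression is continuous at 0 — substitute and evaluate; no indeterminate form appears.


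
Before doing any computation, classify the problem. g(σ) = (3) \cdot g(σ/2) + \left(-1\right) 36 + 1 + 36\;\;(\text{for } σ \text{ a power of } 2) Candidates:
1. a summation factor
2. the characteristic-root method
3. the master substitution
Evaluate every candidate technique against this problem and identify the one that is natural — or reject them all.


Best approach: the master substitution — the argument shrinks by the factor 2, so measure the index on a logarithmic scale and the recursion becomes a shift.
- a summation factor: the recursion divides its index rather than shifting it — there is no previous-term chain for a summation factor to telescope.
- the characteristic-root method — a divided-index call is not the fixed-shift linear shape that characteristic roots solve.
- the master substitution: yes, a natural case for it.


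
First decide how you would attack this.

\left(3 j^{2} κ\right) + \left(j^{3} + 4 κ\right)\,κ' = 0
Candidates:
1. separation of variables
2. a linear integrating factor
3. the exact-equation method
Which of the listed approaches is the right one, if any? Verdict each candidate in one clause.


Technique: the exact-equation method — take the mixed partials of 3 j^{2} κ and j^{3} + 4 κ: they are equal, which certifies an exact differential.
- separation of variables: no division isolates the independent variable from the unknown.
- a linear integrating factor — the unknown enters nonlinearly (through a power, a denominator, or a transcendental function), which the linear integrating-factor recipe cannot absorb as-is — any repair would come from a preliminary substitution, not the factor.
- the exact-equation method: applies; the problem has the shape this method handles.


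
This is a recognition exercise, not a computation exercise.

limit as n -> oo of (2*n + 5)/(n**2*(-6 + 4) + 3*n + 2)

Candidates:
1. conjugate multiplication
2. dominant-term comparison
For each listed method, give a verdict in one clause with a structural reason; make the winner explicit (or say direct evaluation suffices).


Best approach: dominant-term comparison — as n grows, only the highest-degree terms matter — compare leading terms and read the limit off.
- conjugate multiplication — rationalization has no target — no divergent radical difference appears.
- dominant-term comparison: yes — fits the structure here.


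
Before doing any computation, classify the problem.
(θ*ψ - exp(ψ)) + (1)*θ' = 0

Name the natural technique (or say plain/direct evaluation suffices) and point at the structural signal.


Method: a linear integrating factor — the equation is linear in θ with coefficient ψ; multiplying by the integrating factor exp(∫ψ) makes the left side a perfect derivative.


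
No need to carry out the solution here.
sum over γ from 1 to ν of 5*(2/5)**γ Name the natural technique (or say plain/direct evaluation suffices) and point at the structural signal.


Method: the geometric series formula — the ratio of consecutive terms is the constant 2/5, independent of the index — a geometric sum.


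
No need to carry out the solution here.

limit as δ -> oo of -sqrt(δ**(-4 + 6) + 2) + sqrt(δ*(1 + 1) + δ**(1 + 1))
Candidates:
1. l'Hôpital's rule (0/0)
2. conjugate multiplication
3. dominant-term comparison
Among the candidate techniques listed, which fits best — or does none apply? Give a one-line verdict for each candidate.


Method: conjugate multiplication — an infinity-minus-infinity difference with a surviving radical — multiply by the conjugate to cancel the divergence.
- l'Hôpital's rule (0/0): no quotient structure at all: the clash is ∞ minus ∞, which rationalizing converts into a tractable ratio.
- conjugate multiplication — a fit — the right tool for this form.
- dominant-term comparison — no ranking of term growth rates resolves the limit here.


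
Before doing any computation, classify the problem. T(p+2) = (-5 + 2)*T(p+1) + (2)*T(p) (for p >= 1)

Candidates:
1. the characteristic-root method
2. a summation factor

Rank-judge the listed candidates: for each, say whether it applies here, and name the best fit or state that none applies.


Verdict: the characteristic-root method — the recurrence treats every index alike (constant coefficients, no forcing) — precisely the regime where r^p trials close it.
- the characteristic-root method — yes — fits the structure here.
- a summation factor — a summation factor telescopes one-step recursions; this one carries higher-order memory.


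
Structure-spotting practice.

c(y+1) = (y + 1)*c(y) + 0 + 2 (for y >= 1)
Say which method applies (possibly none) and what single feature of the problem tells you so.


Verdict: a summation factor — it is first-order linear but the coefficient y + 1 depends on the index, so multiply through by a summation factor to telescope it.


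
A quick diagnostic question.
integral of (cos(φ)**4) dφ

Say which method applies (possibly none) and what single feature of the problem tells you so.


Method: a trigonometric identity — cos(φ)**4 calls for power reduction: rewrite via double angles before any antiderivative is attempted.


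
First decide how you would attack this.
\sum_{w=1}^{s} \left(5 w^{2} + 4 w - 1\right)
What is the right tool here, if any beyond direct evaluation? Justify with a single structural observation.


Diagnosis: no special technique — constant-multiple powers of w with no cancellation partners and no common ratio — use the standard power-sum formulas.


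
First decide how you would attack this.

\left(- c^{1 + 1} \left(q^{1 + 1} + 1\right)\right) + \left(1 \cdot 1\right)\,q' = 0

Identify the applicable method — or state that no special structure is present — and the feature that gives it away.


Best approach: separation of variables — the slope splits multiplicatively: c^{1 + 1} carrying all c-dependence times (q^{1 + 1} + 1) carrying all q-dependence — separate and integrate.


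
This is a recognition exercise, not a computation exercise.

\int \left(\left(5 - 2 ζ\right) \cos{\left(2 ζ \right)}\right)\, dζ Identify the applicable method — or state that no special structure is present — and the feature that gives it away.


Diagnosis: integration by parts — differentiate 5 - 2 ζ, integrate \cos{\left(2 ζ \right)}: each pass lowers the polynomial degree, so parts terminates.


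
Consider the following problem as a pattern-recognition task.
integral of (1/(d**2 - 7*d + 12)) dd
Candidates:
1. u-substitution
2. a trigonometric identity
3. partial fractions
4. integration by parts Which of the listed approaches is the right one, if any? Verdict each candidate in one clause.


Diagnosis: partial fractions — break d**2 - 7*d + 12 into its roots and the integral splits into logarithm-sized bites.
- u-substitution — no subexpression of the integrand pairs with its own derivative as a factor — individual terms may offer their own substitutions, but any change of variable covering the whole integral would have to be constructed from outside the expression.
- a trigonometric identity: there is no trigonometric structure at all — the integrand carries no sine or cosine to rewrite.
- partial fractions: applies; the problem has the shape this method handles.
- integration by parts: the nonconstant-polynomial-times-standard-kernel pattern (an exp, sine, cosine, or logarithm partner) is absent.


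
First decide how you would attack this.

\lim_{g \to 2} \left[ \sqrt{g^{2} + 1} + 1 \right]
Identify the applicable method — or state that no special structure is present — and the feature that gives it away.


Method: no special technique — the function is continuous at 2; evaluation is itself the limit, no machinery required.


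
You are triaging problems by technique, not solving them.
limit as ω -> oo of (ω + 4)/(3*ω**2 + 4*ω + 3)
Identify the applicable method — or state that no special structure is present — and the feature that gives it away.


Verdict: dominant-term comparison — at large ω only the top-degree terms survive; compare the leading terms and the limit falls out. Differentiating the expression as a single quotient would eventually settle it as well; matching dominant growth settles it immediately.


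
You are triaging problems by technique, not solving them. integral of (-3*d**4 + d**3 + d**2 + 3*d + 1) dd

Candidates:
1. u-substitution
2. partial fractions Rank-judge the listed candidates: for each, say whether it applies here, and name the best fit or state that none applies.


Best approach: no special technique — scan for structure and find none: constant multiples of powers of d, integrate directly.
- u-substitution: any workable substitution here is cosmetic — the integrand is already in directly integrable form.
- partial fractions: the expression is not a ratio of polynomials that decomposes further.


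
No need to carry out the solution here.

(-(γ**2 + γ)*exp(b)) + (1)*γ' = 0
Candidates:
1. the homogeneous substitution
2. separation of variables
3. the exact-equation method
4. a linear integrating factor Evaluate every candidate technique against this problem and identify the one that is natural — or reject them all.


Diagnosis: separation of variables — solved for the derivative, the right side splits multiplicatively into a function of each variable alone — divide and integrate each side. A Bernoulli substitution applies to this equation as given; separation takes the same equation in its displayed form.
- the homogeneous substitution — rescaling both variables together changes the slope, so no ratio substitution collapses it.
- separation of variables — applicable, and directly so.
- the exact-equation method: exactness fails on the nose — the mixed partials do not match.
- a linear integrating factor — a nonlinear term in the unknown puts this outside the integrating-factor template.


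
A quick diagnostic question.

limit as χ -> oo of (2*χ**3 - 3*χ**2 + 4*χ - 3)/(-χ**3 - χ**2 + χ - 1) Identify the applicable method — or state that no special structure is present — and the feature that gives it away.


Verdict: dominant-term comparison — as χ grows, only the highest-degree terms matter — compare leading terms and read the limit off. Differentiating the expression as a single quotient would eventually settle it as well; matching dominant growth settles it immediately.


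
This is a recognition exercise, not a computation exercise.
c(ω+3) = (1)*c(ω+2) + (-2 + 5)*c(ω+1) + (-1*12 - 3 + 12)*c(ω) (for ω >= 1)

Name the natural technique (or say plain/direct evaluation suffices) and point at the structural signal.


Verdict: the characteristic-root method — no index-dependence in the weights and nothing inhomogeneous: classic characteristic-equation setup.


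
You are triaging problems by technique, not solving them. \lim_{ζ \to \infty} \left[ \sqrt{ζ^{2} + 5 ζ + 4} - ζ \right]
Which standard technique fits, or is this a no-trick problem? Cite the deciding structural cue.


Best approach: conjugate multiplication — the difference \sqrt{ζ^{2} + 5 ζ + 4} - ζ is an ∞ − ∞ stalemate; its conjugate partner breaks the tie.


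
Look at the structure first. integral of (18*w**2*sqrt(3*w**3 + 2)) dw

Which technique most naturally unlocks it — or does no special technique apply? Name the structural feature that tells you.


Diagnosis: u-substitution — the only nontrivial dependence routes through 3*w**3 + 2, whose derivative supplies the leftover factor up to a constant multiple — u = 3*w**3 + 2 flattens it.


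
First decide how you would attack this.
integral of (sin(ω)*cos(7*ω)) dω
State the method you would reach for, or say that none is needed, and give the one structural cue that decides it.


Verdict: a trigonometric identity — two different frequencies multiply in sin(ω)*cos(7*ω); the product-to-sum formula separates them.


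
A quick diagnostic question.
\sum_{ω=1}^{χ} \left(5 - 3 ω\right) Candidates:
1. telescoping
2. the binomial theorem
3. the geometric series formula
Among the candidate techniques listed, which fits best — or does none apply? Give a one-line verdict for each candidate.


Best approach: no special technique — the sum is polynomial through and through; closed forms for each power of ω finish it directly.
- telescoping — neither a shifted-difference shape nor integer-spaced poles are present.
- the binomial theorem: there is no sum-raised-to-a-power identity hiding in these terms.
- the geometric series formula — dividing successive terms gives an index-dependent quantity, not a constant.


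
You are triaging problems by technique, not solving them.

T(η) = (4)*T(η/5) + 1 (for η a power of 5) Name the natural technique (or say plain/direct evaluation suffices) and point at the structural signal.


Verdict: the master substitution — a divide-and-conquer shape: argument η/5, so change variables with η = 5^m and solve the linear version.


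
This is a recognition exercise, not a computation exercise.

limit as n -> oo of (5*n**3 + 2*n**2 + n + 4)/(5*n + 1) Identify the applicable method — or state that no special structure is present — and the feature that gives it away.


Technique: dominant-term comparison — as n grows, only the highest-degree terms matter — compare leading terms and read the limit off. Differentiating the expression as a single quotient would eventually settle it as well; matching dominant growth settles it immediately.


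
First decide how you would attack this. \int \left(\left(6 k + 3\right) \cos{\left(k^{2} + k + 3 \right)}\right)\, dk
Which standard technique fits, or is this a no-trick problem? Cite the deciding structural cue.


Technique: u-substitution — viewed as a product, the integrand is a composition evaluated at k^{2} + k + 3 times (a constant multiple of) that inner expression's derivative, so u = k^{2} + k + 3 makes it elementary.


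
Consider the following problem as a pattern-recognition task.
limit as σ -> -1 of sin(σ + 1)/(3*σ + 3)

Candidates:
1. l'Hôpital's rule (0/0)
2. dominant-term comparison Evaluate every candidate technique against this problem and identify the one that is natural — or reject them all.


Method: l'Hôpital's rule (0/0) — the 0/0 form at -1 is the signature situation for l'Hôpital's rule. A first-order expansion at the point is an equally standard path; the rule packages it.
- l'Hôpital's rule (0/0) — yes — fits the structure here.
- dominant-term comparison: this limit is not decided by comparing polynomial growth at infinity.


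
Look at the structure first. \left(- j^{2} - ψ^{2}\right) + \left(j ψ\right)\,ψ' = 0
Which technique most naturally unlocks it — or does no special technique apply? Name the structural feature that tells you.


Verdict: the homogeneous substitution — the slope is degree-zero homogeneous: the ratio substitution v = ψ/j collapses it. Rearranged, this also fits the Bernoulli template directly; the homogeneous substitution reads the structure without the rearrangement.


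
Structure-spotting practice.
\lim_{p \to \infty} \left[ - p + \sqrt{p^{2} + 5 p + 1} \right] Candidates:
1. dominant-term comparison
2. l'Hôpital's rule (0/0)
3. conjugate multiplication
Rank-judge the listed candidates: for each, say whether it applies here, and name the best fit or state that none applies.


Method: conjugate multiplication — two divergent pieces with a minus sign between them and a radical in the mix: rationalize \sqrt{p^{2} + 5 p + 1} - p before any limit law applies.
- dominant-term comparison: no dominant-degree comparison decides it.
- l'Hôpital's rule (0/0) — substitution produces ∞ − ∞ rather than a vanishing quotient; the rule needs a 0/0 ratio to act on.
- conjugate multiplication — a fit — the right tool for this form.
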